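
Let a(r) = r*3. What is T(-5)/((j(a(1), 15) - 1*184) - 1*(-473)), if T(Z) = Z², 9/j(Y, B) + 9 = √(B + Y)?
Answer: 25175/289727 + 75*√2/579454 ≈ 0.087075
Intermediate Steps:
a(r) = 3*r
j(Y, B) = 9/(-9 + √(B + Y))
T(-5)/((j(a(1), 15) - 1*184) - 1*(-473)) = (-5)²/((9/(-9 + √(15 + 3*1)) - 1*184) - 1*(-473)) = 25/((9/(-9 + √(15 + 3)) - 184) + 473) = 25/((9/(-9 + √18) - 184) + 473) = 25/((9/(-9 + 3*√2) - 184) + 473) = 25/((-184 + 9/(-9 + 3*√2)) + 473) = 25/(289 + 9/(-9 + 3*√2))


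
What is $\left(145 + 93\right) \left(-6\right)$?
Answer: $-1428$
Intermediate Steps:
$\left(145 + 93\right) \left(-6\right) = 238 \left(-6\right) = -1428$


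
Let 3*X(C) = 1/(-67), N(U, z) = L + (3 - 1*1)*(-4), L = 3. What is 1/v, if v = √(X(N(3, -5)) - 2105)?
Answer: -I*√85044306/423106 ≈ -0.021796*I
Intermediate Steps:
N(U, z) = -5 (N(U, z) = 3 + (3 - 1*1)*(-4) = 3 + (3 - 1)*(-4) = 3 + 2*(-4) = 3 - 8 = -5)
X(C) = -1/201 (X(C) = (⅓)/(-67) = (⅓)*(-1/67) = -1/201)
v = I*√85044306/201 (v = √(-1/201 - 2105) = √(-423106/201) = I*√85044306/201 ≈ 45.88*I)
1/v = 1/(I*√85044306/201) = -I*√85044306/423106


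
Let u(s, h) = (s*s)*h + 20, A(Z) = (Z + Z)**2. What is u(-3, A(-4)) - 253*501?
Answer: -126157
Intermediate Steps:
A(Z) = 4*Z**2 (A(Z) = (2*Z)**2 = 4*Z**2)
u(s, h) = 20 + h*s**2 (u(s, h) = s**2*h + 20 = h*s**2 + 20 = 20 + h*s**2)
u(-3, A(-4)) - 253*501 = (20 + (4*(-4)**2)*(-3)**2) - 253*501 = (20 + (4*16)*9) - 126753 = (20 + 64*9) - 126753 = (20 + 576) - 126753 = 596 - 126753 = -126157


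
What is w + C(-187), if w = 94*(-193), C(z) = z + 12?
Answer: -18317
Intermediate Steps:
C(z) = 12 + z
w = -18142
w + C(-187) = -18142 + (12 - 187) = -18142 - 175 = -18317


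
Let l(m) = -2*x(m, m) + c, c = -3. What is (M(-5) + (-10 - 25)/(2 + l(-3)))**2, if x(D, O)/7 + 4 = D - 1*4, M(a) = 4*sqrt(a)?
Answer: (35 - 612*I*sqrt(5))**2/23409 ≈ -79.948 - 4.0921*I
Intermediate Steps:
x(D, O) = -56 + 7*D (x(D, O) = -28 + 7*(D - 1*4) = -28 + 7*(D - 4) = -28 + 7*(-4 + D) = -28 + (-28 + 7*D) = -56 + 7*D)
l(m) = 109 - 14*m (l(m) = -2*(-56 + 7*m) - 3 = (112 - 14*m) - 3 = 109 - 14*m)
(M(-5) + (-10 - 25)/(2 + l(-3)))**2 = (4*sqrt(-5) + (-10 - 25)/(2 + (109 - 14*(-3))))**2 = (4*(I*sqrt(5)) - 35/(2 + (109 + 42)))**2 = (4*I*sqrt(5) - 35/(2 + 151))**2 = (4*I*sqrt(5) - 35/153)**2 = (-35/153 + 4*I*sqrt(5))**2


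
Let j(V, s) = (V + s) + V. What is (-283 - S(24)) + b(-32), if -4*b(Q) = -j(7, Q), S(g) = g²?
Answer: -1727/2 ≈ -863.50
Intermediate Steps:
j(V, s) = s + 2*V
b(Q) = 7/2 + Q/4 (b(Q) = -(-1)*(Q + 2*7)/4 = -(-1)*(Q + 14)/4 = -(-1)*(14 + Q)/4 = -(-14 - Q)/4 = 7/2 + Q/4)
(-283 - S(24)) + b(-32) = (-283 - 1*24²) + (7/2 + (¼)*(-32)) = (-283 - 1*576) + (7/2 - 8) = (-283 - 576) - 9/2 = -859 - 9/2 = -1727/2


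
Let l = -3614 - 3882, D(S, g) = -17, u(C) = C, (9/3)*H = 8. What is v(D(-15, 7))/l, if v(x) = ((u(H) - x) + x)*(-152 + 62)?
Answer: 30/937 ≈ 0.032017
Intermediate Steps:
H = 8/3 (H = (1/3)*8 = 8/3 ≈ 2.6667)
l = -7496
v(x) = -240 (v(x) = ((8/3 - x) + x)*(-152 + 62) = (8/3)*(-90) = -240)
v(D(-15, 7))/l = -240/(-7496) = -240*(-1/7496) = 30/937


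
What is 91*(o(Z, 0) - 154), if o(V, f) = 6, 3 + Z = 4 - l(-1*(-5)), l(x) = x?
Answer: -13468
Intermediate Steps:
Z = -4 (Z = -3 + (4 - (-1)*(-5)) = -3 + (4 - 1*5) = -3 + (4 - 5) = -3 - 1 = -4)
91*(o(Z, 0) - 154) = 91*(6 - 154) = 91*(-148) = -13468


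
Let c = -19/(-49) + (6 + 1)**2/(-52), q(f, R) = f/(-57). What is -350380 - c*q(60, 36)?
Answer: -4240656205/12103 ≈ -3.5038e+5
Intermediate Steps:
q(f, R) = -f/57 (q(f, R) = f*(-1/57) = -f/57)
c = -1413/2548 (c = -19*(-1/49) + 7**2*(-1/52) = 19/49 + 49*(-1/52) = 19/49 - 49/52 = -1413/2548 ≈ -0.55455)
-350380 - c*q(60, 36) = -350380 - (-1413)*(-1/57*60)/2548 = -350380 - (-1413)*(-20)/(2548*19) = -350380 - 1*7065/12103 = -350380 - 7065/12103 = -4240656205/12103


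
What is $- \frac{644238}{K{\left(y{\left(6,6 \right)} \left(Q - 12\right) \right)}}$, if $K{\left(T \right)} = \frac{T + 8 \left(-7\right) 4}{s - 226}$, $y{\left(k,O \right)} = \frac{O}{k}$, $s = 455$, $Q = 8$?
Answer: $\frac{24588417}{38} \approx 6.4706 \cdot 10^{5}$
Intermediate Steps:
$K{\left(T \right)} = - \frac{224}{229} + \frac{T}{229}$ ($K{\left(T \right)} = \frac{T + 8 \left(-7\right) 4}{455 - 226} = \frac{T - 224}{229} = \left(T - 224\right) \frac{1}{229} = \left(-224 + T\right) \frac{1}{229} = - \frac{224}{229} + \frac{T}{229}$)
$- \frac{644238}{K{\left(y{\left(6,6 \right)} \left(Q - 12\right) \right)}} = - \frac{644238}{- \frac{224}{229} + \frac{\frac{6}{6} \left(8 - 12\right)}{229}} = - \frac{644238}{- \frac{224}{229} + \frac{6 \cdot \frac{1}{6} \left(-4\right)}{229}} = - \frac{644238}{- \frac{224}{229} + \frac{1 \left(-4\right)}{229}} = - \frac{644238}{- \frac{224}{229} + \frac{1}{229} \left(-4\right)} = - \frac{644238}{- \frac{224}{229} - \frac{4}{229}} = - \frac{644238}{- \frac{228}{229}} = \left(-644238\right) \left(- \frac{229}{228}\right) = \frac{24588417}{38}$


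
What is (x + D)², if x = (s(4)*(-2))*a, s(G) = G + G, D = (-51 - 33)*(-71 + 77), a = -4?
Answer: 193600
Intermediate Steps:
D = -504 (D = -84*6 = -504)
s(G) = 2*G
x = 64 (x = ((2*4)*(-2))*(-4) = (8*(-2))*(-4) = -16*(-4) = 64)
(x + D)² = (64 - 504)² = (-440)² = 193600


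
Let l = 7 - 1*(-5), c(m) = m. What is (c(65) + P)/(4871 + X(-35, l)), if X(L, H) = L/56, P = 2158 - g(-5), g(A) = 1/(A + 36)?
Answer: 551296/1207853 ≈ 0.45643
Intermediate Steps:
g(A) = 1/(36 + A)
P = 66897/31 (P = 2158 - 1/(36 - 5) = 2158 - 1/31 = 66897/31 ≈ 2158.0)
l = 12 (l = 7 + 5 = 12)
X(L, H) = L/56 (X(L, H) = L*(1/56) = L/56)
(c(65) + P)/(4871 + X(-35, l)) = (65 + 66897/31)/(4871 + (1/56)*(-35)) = 68912/(31*(4871 - 5/8)) = 68912/(31*(38963/8)) = (68912/31)*(8/38963) = 551296/1207853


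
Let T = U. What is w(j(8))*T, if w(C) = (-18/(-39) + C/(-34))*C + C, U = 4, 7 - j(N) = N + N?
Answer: -13734/221 ≈ -62.145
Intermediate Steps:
j(N) = 7 - 2*N (j(N) = 7 - (N + N) = 7 - 2*N)
T = 4
w(C) = C + C*(6/13 - C/34) (w(C) = (-18*(-1/39) + C*(-1/34))*C + C = (6/13 - C/34)*C + C = C*(6/13 - C/34) + C = C + C*(6/13 - C/34))
w(j(8))*T = ((7 - 2*8)*(646 - 13*(7 - 2*8))/442)*4 = ((7 - 16)*(646 - 13*(7 - 16))/442)*4 = ((1/442)*(-9)*(646 - 13*(-9)))*4 = ((1/442)*(-9)*(646 + 117))*4 = ((1/442)*(-9)*763)*4 = -6867/442*4 = -13734/221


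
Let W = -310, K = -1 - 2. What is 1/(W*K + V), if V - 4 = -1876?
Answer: -1/942 ≈ -0.0010616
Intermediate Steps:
K = -3
V = -1872 (V = 4 - 1876 = -1872)
1/(W*K + V) = 1/(-310*(-3) - 1872) = 1/(930 - 1872) = 1/(-942) = -1/942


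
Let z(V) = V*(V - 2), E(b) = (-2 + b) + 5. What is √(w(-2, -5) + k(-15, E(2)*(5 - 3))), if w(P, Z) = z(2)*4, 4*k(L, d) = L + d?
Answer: I*√5/2 ≈ 1.118*I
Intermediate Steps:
E(b) = 3 + b
z(V) = V*(-2 + V)
k(L, d) = L/4 + d/4 (k(L, d) = (L + d)/4 = L/4 + d/4)
w(P, Z) = 0 (w(P, Z) = (2*(-2 + 2))*4 = (2*0)*4 = 0*4 = 0)
√(w(-2, -5) + k(-15, E(2)*(5 - 3))) = √(0 + ((¼)*(-15) + ((3 + 2)*(5 - 3))/4)) = √(0 + (-15/4 + (5*2)/4)) = √(0 + (-15/4 + (¼)*10)) = √(0 + (-15/4 + 5/2)) = √(0 - 5/4) = √(-5/4) = I*√5/2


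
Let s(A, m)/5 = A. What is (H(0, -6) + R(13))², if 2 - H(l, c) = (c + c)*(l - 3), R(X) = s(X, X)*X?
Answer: 657721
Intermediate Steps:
s(A, m) = 5*A
R(X) = 5*X² (R(X) = (5*X)*X = 5*X²)
H(l, c) = 2 - 2*c*(-3 + l) (H(l, c) = 2 - (c + c)*(l - 3) = 2 - 2*c*(-3 + l))
(H(0, -6) + R(13))² = ((2 + 6*(-6) - 2*(-6)*0) + 5*13²)² = ((2 - 36 + 0) + 5*169)² = (-34 + 845)² = 811² = 657721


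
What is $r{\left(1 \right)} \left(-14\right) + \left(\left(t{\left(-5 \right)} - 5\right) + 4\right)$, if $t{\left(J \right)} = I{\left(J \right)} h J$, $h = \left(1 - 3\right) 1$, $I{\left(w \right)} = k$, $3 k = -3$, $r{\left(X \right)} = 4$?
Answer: $-67$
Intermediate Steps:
$k = -1$ ($k = \frac{1}{3} \left(-3\right) = -1$)
$I{\left(w \right)} = -1$
$h = -2$ ($h = \left(-2\right) 1 = -2$)
$t{\left(J \right)} = 2 J$ ($t{\left(J \right)} = \left(-1\right) \left(-2\right) J = 2 J$)
$r{\left(1 \right)} \left(-14\right) + \left(\left(t{\left(-5 \right)} - 5\right) + 4\right) = 4 \left(-14\right) + \left(\left(2 \left(-5\right) - 5\right) + 4\right) = -56 + \left(\left(-10 - 5\right) + 4\right) = -56 + \left(-15 + 4\right) = -56 - 11 = -67$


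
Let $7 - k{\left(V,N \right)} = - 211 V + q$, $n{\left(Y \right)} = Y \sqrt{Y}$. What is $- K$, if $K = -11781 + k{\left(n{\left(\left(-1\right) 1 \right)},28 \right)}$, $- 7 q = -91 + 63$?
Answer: $11778 + 211 i \approx 11778.0 + 211.0 i$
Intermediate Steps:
$q = 4$ ($q = - \frac{-91 + 63}{7} = \left(- \frac{1}{7}\right) \left(-28\right) = 4$)
$n{\left(Y \right)} = Y^{\frac{3}{2}}$
$k{\left(V,N \right)} = 3 + 211 V$ ($k{\left(V,N \right)} = 7 - \left(- 211 V + 4\right) = 7 - \left(4 - 211 V\right) = 7 + \left(-4 + 211 V\right) = 3 + 211 V$)
$K = -11778 - 211 i$ ($K = -11781 + \left(3 + 211 \left(\left(-1\right) 1\right)^{\frac{3}{2}}\right) = -11781 + \left(3 + 211 \left(-1\right)^{\frac{3}{2}}\right) = -11781 + \left(3 + 211 \left(- i\right)\right) = -11781 + \left(3 - 211 i\right) = -11778 - 211 i \approx -11778.0 - 211.0 i$)
$- K = - (-11778 - 211 i) = 11778 + 211 i$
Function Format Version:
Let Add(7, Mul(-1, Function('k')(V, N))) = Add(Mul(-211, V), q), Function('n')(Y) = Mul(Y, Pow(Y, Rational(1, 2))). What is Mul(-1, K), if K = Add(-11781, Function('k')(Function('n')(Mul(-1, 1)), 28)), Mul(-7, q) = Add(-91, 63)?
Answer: Add(11778, Mul(211, I)) ≈ Add(11778., Mul(211.00, I))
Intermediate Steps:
q = 4 (q = Mul(Rational(-1, 7), Add(-91, 63)) = Mul(Rational(-1, 7), -28) = 4)
Function('n')(Y) = Pow(Y, Rational(3, 2))
Function('k')(V, N) = Add(3, Mul(211, V)) (Function('k')(V, N) = Add(7, Mul(-1, Add(Mul(-211, V), 4))) = Add(7, Mul(-1, Add(4, Mul(-211, V)))) = Add(7, Add(-4, Mul(211, V))) = Add(3, Mul(211, V)))
K = Add(-11778, Mul(-211, I)) (K = Add(-11781, Add(3, Mul(211, Pow(Mul(-1, 1), Rational(3, 2))))) = Add(-11781, Add(3, Mul(211, Pow(-1, Rational(3, 2))))) = Add(-11781, Add(3, Mul(211, Mul(-1, I)))) = Add(-11781, Add(3, Mul(-211, I))) = Add(-11778, Mul(-211, I)) ≈ Add(-11778., Mul(-211.00, I)))
Mul(-1, K) = Mul(-1, Add(-11778, Mul(-211, I))) = Add(11778, Mul(211, I))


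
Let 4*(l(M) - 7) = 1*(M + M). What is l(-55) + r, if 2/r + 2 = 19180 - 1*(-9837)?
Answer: -1189611/58030 ≈ -20.500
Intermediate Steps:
l(M) = 7 + M/2 (l(M) = 7 + (1*(M + M))/4 = 7 + (1*(2*M))/4 = 7 + (2*M)/4 = 7 + M/2)
r = 2/29015 (r = 2/(-2 + (19180 - 1*(-9837))) = 2/(-2 + (19180 + 9837)) = 2/(-2 + 29017) = 2/29015 ≈ 6.8930e-5)
l(-55) + r = (7 + (½)*(-55)) + 2/29015 = (7 - 55/2) + 2/29015 = -41/2 + 2/29015 = -1189611/58030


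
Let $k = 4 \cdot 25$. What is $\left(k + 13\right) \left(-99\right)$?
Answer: $-11187$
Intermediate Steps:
$k = 100$
$\left(k + 13\right) \left(-99\right) = \left(100 + 13\right) \left(-99\right) = 113 \left(-99\right) = -11187$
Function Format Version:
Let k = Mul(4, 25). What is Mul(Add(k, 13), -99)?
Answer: -11187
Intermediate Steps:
k = 100
Mul(Add(k, 13), -99) = Mul(Add(100, 13), -99) = Mul(113, -99) = -11187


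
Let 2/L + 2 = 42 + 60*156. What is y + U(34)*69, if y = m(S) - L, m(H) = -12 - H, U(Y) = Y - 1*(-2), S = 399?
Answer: 9743099/4700 ≈ 2073.0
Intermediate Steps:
U(Y) = 2 + Y (U(Y) = Y + 2 = 2 + Y)
L = 1/4700 (L = 2/(-2 + (42 + 60*156)) = 2/(-2 + (42 + 9360)) = 2/(-2 + 9402) = 2/9400 = 2*(1/9400) = 1/4700 ≈ 0.00021277)
y = -1931701/4700 (y = (-12 - 1*399) - 1*1/4700 = (-12 - 399) - 1/4700 = -411 - 1/4700 = -1931701/4700 ≈ -411.00)
y + U(34)*69 = -1931701/4700 + (2 + 34)*69 = -1931701/4700 + 36*69 = -1931701/4700 + 2484 = 9743099/4700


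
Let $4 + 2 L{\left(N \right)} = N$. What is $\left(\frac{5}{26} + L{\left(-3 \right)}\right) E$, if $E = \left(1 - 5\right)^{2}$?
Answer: $- \frac{688}{13} \approx -52.923$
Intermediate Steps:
$E = 16$ ($E = \left(-4\right)^{2} = 16$)
$L{\left(N \right)} = -2 + \frac{N}{2}$
$\left(\frac{5}{26} + L{\left(-3 \right)}\right) E = \left(\frac{5}{26} + \left(-2 + \frac{1}{2} \left(-3\right)\right)\right) 16 = \left(5 \cdot \frac{1}{26} - \frac{7}{2}\right) 16 = \left(\frac{5}{26} - \frac{7}{2}\right) 16 = \left(- \frac{43}{13}\right) 16 = - \frac{688}{13}$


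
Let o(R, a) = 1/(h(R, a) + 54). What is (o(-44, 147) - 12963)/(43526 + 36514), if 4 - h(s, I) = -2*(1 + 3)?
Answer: -855557/5282640 ≈ -0.16196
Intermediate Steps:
h(s, I) = 12 (h(s, I) = 4 - (-2)*(1 + 3) = 4 - (-2)*4 = 4 - 1*(-8) = 4 + 8 = 12)
o(R, a) = 1/66 (o(R, a) = 1/(12 + 54) = 1/66)
(o(-44, 147) - 12963)/(43526 + 36514) = (1/66 - 12963)/(43526 + 36514) = -855557/66/80040 = -855557/66*1/80040 = -855557/5282640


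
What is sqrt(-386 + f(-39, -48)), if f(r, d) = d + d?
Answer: I*sqrt(482) ≈ 21.954*I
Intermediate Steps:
f(r, d) = 2*d
sqrt(-386 + f(-39, -48)) = sqrt(-386 + 2*(-48)) = sqrt(-386 - 96) = sqrt(-482) = I*sqrt(482)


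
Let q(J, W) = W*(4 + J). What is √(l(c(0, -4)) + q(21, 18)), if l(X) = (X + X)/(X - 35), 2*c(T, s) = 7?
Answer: 4*√253/3 ≈ 21.208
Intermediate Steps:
c(T, s) = 7/2 (c(T, s) = (½)*7 = 7/2)
l(X) = 2*X/(-35 + X) (l(X) = (2*X)/(-35 + X) = 2*X/(-35 + X))
√(l(c(0, -4)) + q(21, 18)) = √(2*(7/2)/(-35 + 7/2) + 18*(4 + 21)) = √(2*(7/2)/(-63/2) + 18*25) = √(2*(7/2)*(-2/63) + 450) = √(-2/9 + 450) = √(4048/9) = 4*√253/3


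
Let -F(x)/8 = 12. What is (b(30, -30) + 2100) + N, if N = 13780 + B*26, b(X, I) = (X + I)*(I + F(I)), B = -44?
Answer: 14736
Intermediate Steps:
F(x) = -96 (F(x) = -8*12 = -96)
b(X, I) = (-96 + I)*(I + X) (b(X, I) = (X + I)*(I - 96) = (I + X)*(-96 + I) = (-96 + I)*(I + X))
N = 12636 (N = 13780 - 44*26 = 13780 - 1144 = 12636)
(b(30, -30) + 2100) + N = (((-30)² - 96*(-30) - 96*30 - 30*30) + 2100) + 12636 = ((900 + 2880 - 2880 - 900) + 2100) + 12636 = (0 + 2100) + 12636 = 2100 + 12636 = 14736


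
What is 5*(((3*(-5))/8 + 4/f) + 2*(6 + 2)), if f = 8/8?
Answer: 725/8 ≈ 90.625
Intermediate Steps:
f = 1 (f = 8*(⅛) = 1)
5*(((3*(-5))/8 + 4/f) + 2*(6 + 2)) = 5*(((3*(-5))/8 + 4/1) + 2*(6 + 2)) = 5*((-15*⅛ + 4*1) + 2*8) = 5*((-15/8 + 4) + 16) = 5*(17/8 + 16) = 5*(145/8) = 725/8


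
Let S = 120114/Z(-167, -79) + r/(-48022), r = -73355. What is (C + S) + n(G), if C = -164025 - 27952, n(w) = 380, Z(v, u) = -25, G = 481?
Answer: -235788058983/1200550 ≈ -1.9640e+5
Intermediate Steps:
S = -5766280633/1200550 (S = 120114/(-25) - 73355/(-48022) = 120114*(-1/25) - 73355*(-1/48022) = -120114/25 + 73355/48022 = -5766280633/1200550 ≈ -4803.0)
C = -191977
(C + S) + n(G) = (-191977 - 5766280633/1200550) + 380 = -236244267983/1200550 + 380 = -235788058983/1200550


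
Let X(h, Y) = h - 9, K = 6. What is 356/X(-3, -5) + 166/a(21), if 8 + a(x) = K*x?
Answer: -5002/177 ≈ -28.260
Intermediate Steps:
X(h, Y) = -9 + h
a(x) = -8 + 6*x
356/X(-3, -5) + 166/a(21) = 356/(-9 - 3) + 166/(-8 + 6*21) = 356/(-12) + 166/(-8 + 126) = 356*(-1/12) + 166/118 = -89/3 + 166*(1/118) = -89/3 + 83/59 = -5002/177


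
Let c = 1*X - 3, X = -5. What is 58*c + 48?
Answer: -416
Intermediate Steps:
c = -8 (c = 1*(-5) - 3 = -5 - 3 = -8)
58*c + 48 = 58*(-8) + 48 = -464 + 48 = -416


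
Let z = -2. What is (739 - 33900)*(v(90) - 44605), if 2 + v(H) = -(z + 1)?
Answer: 1479179566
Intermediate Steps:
v(H) = -1 (v(H) = -2 - (-2 + 1) = -2 - 1*(-1) = -2 + 1 = -1)
(739 - 33900)*(v(90) - 44605) = (739 - 33900)*(-1 - 44605) = -33161*(-44606) = 1479179566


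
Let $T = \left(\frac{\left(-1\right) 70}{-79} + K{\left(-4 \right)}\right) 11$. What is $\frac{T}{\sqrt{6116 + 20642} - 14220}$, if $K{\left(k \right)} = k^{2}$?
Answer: $- \frac{1320660}{101090821} - \frac{7337 \sqrt{26758}}{7986174859} \approx -0.013214$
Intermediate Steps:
$T = \frac{14674}{79}$ ($T = \left(\frac{\left(-1\right) 70}{-79} + \left(-4\right)^{2}\right) 11 = \left(\left(-70\right) \left(- \frac{1}{79}\right) + 16\right) 11 = \left(\frac{70}{79} + 16\right) 11 = \frac{1334}{79} \cdot 11 = \frac{14674}{79} \approx 185.75$)
$\frac{T}{\sqrt{6116 + 20642} - 14220} = \frac{14674}{79 \left(\sqrt{6116 + 20642} - 14220\right)} = \frac{14674}{79 \left(\sqrt{26758} - 14220\right)} = \frac{14674}{79 \left(-14220 + \sqrt{26758}\right)}$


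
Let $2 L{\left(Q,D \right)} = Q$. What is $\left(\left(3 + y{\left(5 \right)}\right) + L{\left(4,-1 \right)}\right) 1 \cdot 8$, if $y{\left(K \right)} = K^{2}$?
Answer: $240$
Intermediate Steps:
$L{\left(Q,D \right)} = \frac{Q}{2}$
$\left(\left(3 + y{\left(5 \right)}\right) + L{\left(4,-1 \right)}\right) 1 \cdot 8 = \left(\left(3 + 5^{2}\right) + \frac{1}{2} \cdot 4\right) 1 \cdot 8 = \left(\left(3 + 25\right) + 2\right) 1 \cdot 8 = \left(28 + 2\right) 1 \cdot 8 = 30 \cdot 1 \cdot 8 = 30 \cdot 8 = 240$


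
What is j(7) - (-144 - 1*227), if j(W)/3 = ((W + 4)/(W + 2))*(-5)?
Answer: 1058/3 ≈ 352.67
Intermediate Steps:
j(W) = -15*(4 + W)/(2 + W) (j(W) = 3*(((W + 4)/(W + 2))*(-5)) = 3*(((4 + W)/(2 + W))*(-5)) = 3*(-5*(4 + W)/(2 + W)) = -15*(4 + W)/(2 + W))
j(7) - (-144 - 1*227) = 15*(-4 - 1*7)/(2 + 7) - (-144 - 1*227) = 15*(-4 - 7)/9 - (-144 - 227) = 15*(⅑)*(-11) - 1*(-371) = -55/3 + 371 = 1058/3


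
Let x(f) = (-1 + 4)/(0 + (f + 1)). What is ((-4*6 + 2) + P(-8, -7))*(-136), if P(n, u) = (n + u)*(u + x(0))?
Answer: -5168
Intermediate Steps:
x(f) = 3/(1 + f) (x(f) = 3/(0 + (1 + f)) = 3/(1 + f))
P(n, u) = (3 + u)*(n + u) (P(n, u) = (n + u)*(u + 3/(1 + 0)) = (n + u)*(u + 3/1) = (n + u)*(u + 3*1) = (n + u)*(u + 3) = (n + u)*(3 + u) = (3 + u)*(n + u))
((-4*6 + 2) + P(-8, -7))*(-136) = ((-4*6 + 2) + ((-7)² + 3*(-8) + 3*(-7) - 8*(-7)))*(-136) = ((-24 + 2) + (49 - 24 - 21 + 56))*(-136) = (-22 + 60)*(-136) = 38*(-136) = -5168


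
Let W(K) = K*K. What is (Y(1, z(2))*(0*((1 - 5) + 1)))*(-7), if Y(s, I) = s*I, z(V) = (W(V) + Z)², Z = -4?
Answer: 0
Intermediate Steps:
W(K) = K²
z(V) = (-4 + V²)² (z(V) = (V² - 4)² = (-4 + V²)²)
Y(s, I) = I*s
(Y(1, z(2))*(0*((1 - 5) + 1)))*(-7) = (((-4 + 2²)²*1)*(0*((1 - 5) + 1)))*(-7) = (((-4 + 4)²*1)*(0*(-4 + 1)))*(-7) = ((0²*1)*(0*(-3)))*(-7) = ((0*1)*0)*(-7) = (0*0)*(-7) = 0*(-7) = 0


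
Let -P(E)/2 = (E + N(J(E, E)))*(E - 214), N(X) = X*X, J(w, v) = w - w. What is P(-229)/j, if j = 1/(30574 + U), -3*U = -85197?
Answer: -11965267862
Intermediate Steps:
J(w, v) = 0
U = 28399 (U = -⅓*(-85197) = 28399)
N(X) = X²
P(E) = -2*E*(-214 + E) (P(E) = -2*(E + 0²)*(E - 214) = -2*(E + 0)*(-214 + E) = -2*E*(-214 + E))
j = 1/58973 (j = 1/(30574 + 28399) = 1/58973 ≈ 1.6957e-5)
P(-229)/j = (2*(-229)*(214 - 1*(-229)))/(1/58973) = (2*(-229)*(214 + 229))*58973 = (2*(-229)*443)*58973 = -202894*58973 = -11965267862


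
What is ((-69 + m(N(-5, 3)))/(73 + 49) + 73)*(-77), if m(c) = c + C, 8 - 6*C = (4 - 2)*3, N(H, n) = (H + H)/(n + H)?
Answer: -2042579/366 ≈ -5580.8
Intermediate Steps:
N(H, n) = 2*H/(H + n) (N(H, n) = (2*H)/(H + n) = 2*H/(H + n))
C = ⅓ (C = 4/3 - (4 - 2)*3/6 = 4/3 - 3/3 = 4/3 - ⅙*6 = 4/3 - 1 = ⅓ ≈ 0.33333)
m(c) = ⅓ + c (m(c) = c + ⅓ = ⅓ + c)
((-69 + m(N(-5, 3)))/(73 + 49) + 73)*(-77) = ((-69 + (⅓ + 2*(-5)/(-5 + 3)))/(73 + 49) + 73)*(-77) = ((-69 + (⅓ + 2*(-5)/(-2)))/122 + 73)*(-77) = ((-69 + (⅓ + 2*(-5)*(-½)))*(1/122) + 73)*(-77) = ((-69 + (⅓ + 5))*(1/122) + 73)*(-77) = ((-69 + 16/3)*(1/122) + 73)*(-77) = (-191/3*1/122 + 73)*(-77) = (-191/366 + 73)*(-77) = (26527/366)*(-77) = -2042579/366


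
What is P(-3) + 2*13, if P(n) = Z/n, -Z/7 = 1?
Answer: 85/3 ≈ 28.333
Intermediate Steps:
Z = -7 (Z = -7*1 = -7)
P(n) = -7/n
P(-3) + 2*13 = -7/(-3) + 2*13 = -7*(-1/3) + 26 = 7/3 + 26 = 85/3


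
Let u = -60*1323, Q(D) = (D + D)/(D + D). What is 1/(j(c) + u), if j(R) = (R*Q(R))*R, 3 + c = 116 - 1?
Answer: -1/66836 ≈ -1.4962e-5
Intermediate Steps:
c = 112 (c = -3 + (116 - 1) = -3 + 115 = 112)
Q(D) = 1 (Q(D) = (2*D)/((2*D)) = (2*D)*(1/(2*D)) = 1)
j(R) = R² (j(R) = (R*1)*R = R*R = R²)
u = -79380
1/(j(c) + u) = 1/(112² - 79380) = 1/(12544 - 79380) = 1/(-66836) = -1/66836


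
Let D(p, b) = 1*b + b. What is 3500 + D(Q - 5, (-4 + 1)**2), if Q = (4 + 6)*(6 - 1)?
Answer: 3518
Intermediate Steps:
Q = 50 (Q = 10*5 = 50)
D(p, b) = 2*b (D(p, b) = b + b = 2*b)
3500 + D(Q - 5, (-4 + 1)**2) = 3500 + 2*(-4 + 1)**2 = 3500 + 2*(-3)**2 = 3500 + 2*9 = 3500 + 18 = 3518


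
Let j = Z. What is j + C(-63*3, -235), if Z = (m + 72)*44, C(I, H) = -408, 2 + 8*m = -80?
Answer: 2309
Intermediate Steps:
m = -41/4 (m = -1/4 + (1/8)*(-80) = -1/4 - 10 = -41/4 ≈ -10.250)
Z = 2717 (Z = (-41/4 + 72)*44 = (247/4)*44 = 2717)
j = 2717
j + C(-63*3, -235) = 2717 - 408 = 2309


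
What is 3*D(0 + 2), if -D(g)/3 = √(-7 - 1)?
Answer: -18*I*√2 ≈ -25.456*I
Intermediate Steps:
D(g) = -6*I*√2 (D(g) = -3*√(-7 - 1) = -6*I*√2)
3*D(0 + 2) = 3*(-6*I*√2) = -18*I*√2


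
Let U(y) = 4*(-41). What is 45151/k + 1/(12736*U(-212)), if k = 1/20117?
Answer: 1897175413773567/2088704 ≈ 9.0830e+8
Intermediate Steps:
k = 1/20117 ≈ 4.9709e-5
U(y) = -164
45151/k + 1/(12736*U(-212)) = 45151/(1/20117) + 1/(12736*(-164)) = 45151*20117 + (1/12736)*(-1/164) = 908302667 - 1/2088704 = 1897175413773567/2088704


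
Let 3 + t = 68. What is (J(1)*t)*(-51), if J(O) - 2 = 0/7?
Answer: -6630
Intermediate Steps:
t = 65 (t = -3 + 68 = 65)
J(O) = 2 (J(O) = 2 + 0/7 = 2 + 0*(⅐) = 2 + 0 = 2)
(J(1)*t)*(-51) = (2*65)*(-51) = 130*(-51) = -6630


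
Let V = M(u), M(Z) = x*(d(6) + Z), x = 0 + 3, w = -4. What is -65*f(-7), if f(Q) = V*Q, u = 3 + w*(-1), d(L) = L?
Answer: 17745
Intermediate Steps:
x = 3
u = 7 (u = 3 - 4*(-1) = 3 + 4 = 7)
M(Z) = 18 + 3*Z (M(Z) = 3*(6 + Z) = 18 + 3*Z)
V = 39 (V = 18 + 3*7 = 18 + 21 = 39)
f(Q) = 39*Q
-65*f(-7) = -2535*(-7) = -65*(-273) = 17745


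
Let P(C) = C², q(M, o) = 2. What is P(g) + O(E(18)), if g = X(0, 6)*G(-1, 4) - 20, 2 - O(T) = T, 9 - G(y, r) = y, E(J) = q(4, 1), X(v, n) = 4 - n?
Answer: 1600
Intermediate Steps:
E(J) = 2
G(y, r) = 9 - y
O(T) = 2 - T
g = -40 (g = (4 - 1*6)*(9 - 1*(-1)) - 20 = (4 - 6)*(9 + 1) - 20 = -2*10 - 20 = -20 - 20 = -40)
P(g) + O(E(18)) = (-40)² + (2 - 1*2) = 1600 + (2 - 2) = 1600 + 0 = 1600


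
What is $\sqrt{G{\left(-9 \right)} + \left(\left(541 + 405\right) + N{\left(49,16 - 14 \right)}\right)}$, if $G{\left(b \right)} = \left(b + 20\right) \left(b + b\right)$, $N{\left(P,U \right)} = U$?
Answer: $5 \sqrt{30} \approx 27.386$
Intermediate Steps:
$G{\left(b \right)} = 2 b \left(20 + b\right)$ ($G{\left(b \right)} = \left(20 + b\right) 2 b = 2 b \left(20 + b\right)$)
$\sqrt{G{\left(-9 \right)} + \left(\left(541 + 405\right) + N{\left(49,16 - 14 \right)}\right)} = \sqrt{2 \left(-9\right) \left(20 - 9\right) + \left(\left(541 + 405\right) + \left(16 - 14\right)\right)} = \sqrt{2 \left(-9\right) 11 + \left(946 + \left(16 - 14\right)\right)} = \sqrt{-198 + \left(946 + 2\right)} = \sqrt{-198 + 948} = \sqrt{750} = 5 \sqrt{30}$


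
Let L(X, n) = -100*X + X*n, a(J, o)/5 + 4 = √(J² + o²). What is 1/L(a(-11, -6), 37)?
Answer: -4/44415 - √157/44415 ≈ -0.00037217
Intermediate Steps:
a(J, o) = -20 + 5*√(J² + o²)
1/L(a(-11, -6), 37) = 1/((-20 + 5*√((-11)² + (-6)²))*(-100 + 37)) = 1/((-20 + 5*√(121 + 36))*(-63)) = 1/((-20 + 5*√157)*(-63)) = 1/(1260 - 315*√157)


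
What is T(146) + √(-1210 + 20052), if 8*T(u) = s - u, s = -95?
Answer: -241/8 + √18842 ≈ 107.14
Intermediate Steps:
T(u) = -95/8 - u/8 (T(u) = (-95 - u)/8 = -95/8 - u/8)
T(146) + √(-1210 + 20052) = (-95/8 - ⅛*146) + √(-1210 + 20052) = (-95/8 - 73/4) + √18842 = -241/8 + √18842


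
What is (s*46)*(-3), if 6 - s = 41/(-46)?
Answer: -951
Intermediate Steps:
s = 317/46 (s = 6 - 41/(-46) = 6 - 41*(-1)/46 = 6 - 1*(-41/46) = 6 + 41/46 = 317/46 ≈ 6.8913)
(s*46)*(-3) = ((317/46)*46)*(-3) = 317*(-3) = -951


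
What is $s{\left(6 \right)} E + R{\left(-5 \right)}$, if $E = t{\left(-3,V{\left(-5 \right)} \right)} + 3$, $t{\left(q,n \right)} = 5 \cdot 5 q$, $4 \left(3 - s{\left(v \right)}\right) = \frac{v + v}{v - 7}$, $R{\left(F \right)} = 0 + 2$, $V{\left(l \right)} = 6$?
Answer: $-430$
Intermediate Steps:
$R{\left(F \right)} = 2$
$s{\left(v \right)} = 3 - \frac{v}{2 \left(-7 + v\right)}$ ($s{\left(v \right)} = 3 - \frac{\left(v + v\right) \frac{1}{v - 7}}{4} = 3 - \frac{2 v \frac{1}{-7 + v}}{4} = 3 - \frac{v}{2 \left(-7 + v\right)}$)
$t{\left(q,n \right)} = 25 q$
$E = -72$ ($E = 25 \left(-3\right) + 3 = -75 + 3 = -72$)
$s{\left(6 \right)} E + R{\left(-5 \right)} = \frac{-42 + 5 \cdot 6}{2 \left(-7 + 6\right)} \left(-72\right) + 2 = \frac{-42 + 30}{2 \left(-1\right)} \left(-72\right) + 2 = \frac{1}{2} \left(-1\right) \left(-12\right) \left(-72\right) + 2 = 6 \left(-72\right) + 2 = -432 + 2 = -430$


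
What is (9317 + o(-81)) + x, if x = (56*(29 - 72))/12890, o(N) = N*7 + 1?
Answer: 56398991/6445 ≈ 8750.8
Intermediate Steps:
o(N) = 1 + 7*N (o(N) = 7*N + 1 = 1 + 7*N)
x = -1204/6445 (x = (56*(-43))*(1/12890) = -2408*1/12890 = -1204/6445 ≈ -0.18681)
(9317 + o(-81)) + x = (9317 + (1 + 7*(-81))) - 1204/6445 = (9317 + (1 - 567)) - 1204/6445 = (9317 - 566) - 1204/6445 = 8751 - 1204/6445 = 56398991/6445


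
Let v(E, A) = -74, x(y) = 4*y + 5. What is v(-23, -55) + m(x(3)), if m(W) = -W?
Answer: -91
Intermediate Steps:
x(y) = 5 + 4*y
v(-23, -55) + m(x(3)) = -74 - (5 + 4*3) = -74 - (5 + 12) = -74 - 1*17 = -74 - 17 = -91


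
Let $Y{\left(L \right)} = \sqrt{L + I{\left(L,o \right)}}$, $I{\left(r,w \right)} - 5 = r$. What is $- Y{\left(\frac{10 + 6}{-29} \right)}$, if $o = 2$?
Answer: $- \frac{\sqrt{3277}}{29} \approx -1.974$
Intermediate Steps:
$I{\left(r,w \right)} = 5 + r$
$Y{\left(L \right)} = \sqrt{5 + 2 L}$ ($Y{\left(L \right)} = \sqrt{L + \left(5 + L\right)} = \sqrt{5 + 2 L}$)
$- Y{\left(\frac{10 + 6}{-29} \right)} = - \sqrt{5 + 2 \frac{10 + 6}{-29}} = - \sqrt{5 + 2 \cdot 16 \left(- \frac{1}{29}\right)} = - \sqrt{5 + 2 \left(- \frac{16}{29}\right)} = - \sqrt{5 - \frac{32}{29}} = - \sqrt{\frac{113}{29}} = - \frac{\sqrt{3277}}{29}$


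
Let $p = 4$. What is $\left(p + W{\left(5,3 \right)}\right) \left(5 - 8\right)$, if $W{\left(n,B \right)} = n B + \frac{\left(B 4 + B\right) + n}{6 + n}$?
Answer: $- \frac{687}{11} \approx -62.455$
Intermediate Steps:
$W{\left(n,B \right)} = B n + \frac{n + 5 B}{6 + n}$ ($W{\left(n,B \right)} = B n + \frac{\left(4 B + B\right) + n}{6 + n} = B n + \frac{5 B + n}{6 + n} = B n + \frac{n + 5 B}{6 + n}$)
$\left(p + W{\left(5,3 \right)}\right) \left(5 - 8\right) = \left(4 + \frac{5 + 5 \cdot 3 + 3 \cdot 5^{2} + 6 \cdot 3 \cdot 5}{6 + 5}\right) \left(5 - 8\right) = \left(4 + \frac{5 + 15 + 3 \cdot 25 + 90}{11}\right) \left(5 - 8\right) = \left(4 + \frac{5 + 15 + 75 + 90}{11}\right) \left(-3\right) = \left(4 + \frac{1}{11} \cdot 185\right) \left(-3\right) = \left(4 + \frac{185}{11}\right) \left(-3\right) = \frac{229}{11} \left(-3\right) = - \frac{687}{11}$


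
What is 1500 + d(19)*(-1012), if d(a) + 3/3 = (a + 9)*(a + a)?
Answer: -1074256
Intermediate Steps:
d(a) = -1 + 2*a*(9 + a) (d(a) = -1 + (a + 9)*(a + a) = -1 + (9 + a)*(2*a) = -1 + 2*a*(9 + a))
1500 + d(19)*(-1012) = 1500 + (-1 + 2*19**2 + 18*19)*(-1012) = 1500 + (-1 + 2*361 + 342)*(-1012) = 1500 + (-1 + 722 + 342)*(-1012) = 1500 + 1063*(-1012) = 1500 - 1075756 = -1074256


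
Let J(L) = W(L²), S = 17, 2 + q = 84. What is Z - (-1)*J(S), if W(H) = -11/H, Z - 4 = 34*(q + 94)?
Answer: 1730521/289 ≈ 5988.0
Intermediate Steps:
q = 82 (q = -2 + 84 = 82)
Z = 5988 (Z = 4 + 34*(82 + 94) = 4 + 34*176 = 4 + 5984 = 5988)
J(L) = -11/L²
Z - (-1)*J(S) = 5988 - (-1)*(-11/17²) = 5988 - (-1)*(-11*1/289) = 5988 - (-1)*(-11)/289 = 5988 - 1*11/289 = 5988 - 11/289 = 1730521/289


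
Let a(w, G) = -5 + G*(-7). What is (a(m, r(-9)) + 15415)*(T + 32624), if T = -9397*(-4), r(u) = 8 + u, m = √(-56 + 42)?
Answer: 1082458404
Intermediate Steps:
m = I*√14 (m = √(-14) = I*√14 ≈ 3.7417*I)
a(w, G) = -5 - 7*G
T = 37588
(a(m, r(-9)) + 15415)*(T + 32624) = ((-5 - 7*(8 - 9)) + 15415)*(37588 + 32624) = ((-5 - 7*(-1)) + 15415)*70212 = ((-5 + 7) + 15415)*70212 = (2 + 15415)*70212 = 15417*70212 = 1082458404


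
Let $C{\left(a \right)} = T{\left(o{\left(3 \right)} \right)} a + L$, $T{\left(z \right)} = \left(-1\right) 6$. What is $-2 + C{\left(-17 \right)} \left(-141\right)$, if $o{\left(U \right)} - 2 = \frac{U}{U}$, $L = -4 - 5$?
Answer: $-13115$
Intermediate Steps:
$L = -9$ ($L = -4 - 5 = -9$)
$o{\left(U \right)} = 3$ ($o{\left(U \right)} = 2 + \frac{U}{U} = 2 + 1 = 3$)
$T{\left(z \right)} = -6$
$C{\left(a \right)} = -9 - 6 a$ ($C{\left(a \right)} = - 6 a - 9 = -9 - 6 a$)
$-2 + C{\left(-17 \right)} \left(-141\right) = -2 + \left(-9 - -102\right) \left(-141\right) = -2 + \left(-9 + 102\right) \left(-141\right) = -2 + 93 \left(-141\right) = -2 - 13113 = -13115$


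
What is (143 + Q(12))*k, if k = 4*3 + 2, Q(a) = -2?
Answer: 1974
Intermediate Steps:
k = 14 (k = 12 + 2 = 14)
(143 + Q(12))*k = (143 - 2)*14 = 141*14 = 1974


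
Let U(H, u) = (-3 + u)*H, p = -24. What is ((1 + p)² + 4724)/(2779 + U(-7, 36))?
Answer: 5253/2548 ≈ 2.0616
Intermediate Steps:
U(H, u) = H*(-3 + u)
((1 + p)² + 4724)/(2779 + U(-7, 36)) = ((1 - 24)² + 4724)/(2779 - 7*(-3 + 36)) = ((-23)² + 4724)/(2779 - 7*33) = (529 + 4724)/(2779 - 231) = 5253/2548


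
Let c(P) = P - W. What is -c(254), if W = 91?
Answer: -163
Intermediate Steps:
c(P) = -91 + P (c(P) = P - 1*91 = P - 91 = -91 + P)
-c(254) = -(-91 + 254) = -1*163 = -163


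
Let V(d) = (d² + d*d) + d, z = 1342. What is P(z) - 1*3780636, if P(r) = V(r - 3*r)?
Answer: 10624392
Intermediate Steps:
V(d) = d + 2*d² (V(d) = (d² + d²) + d = 2*d² + d = d + 2*d²)
P(r) = -2*r*(1 - 4*r) (P(r) = (r - 3*r)*(1 + 2*(r - 3*r)) = (-2*r)*(1 + 2*(-2*r)) = (-2*r)*(1 - 4*r) = -2*r*(1 - 4*r))
P(z) - 1*3780636 = 2*1342*(-1 + 4*1342) - 1*3780636 = 2*1342*(-1 + 5368) - 3780636 = 2*1342*5367 - 3780636 = 14405028 - 3780636 = 10624392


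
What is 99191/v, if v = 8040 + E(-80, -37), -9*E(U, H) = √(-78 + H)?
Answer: 12919429368/1047193943 + 892719*I*√115/5235969715 ≈ 12.337 + 0.0018284*I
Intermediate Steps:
E(U, H) = -√(-78 + H)/9
v = 8040 - I*√115/9 (v = 8040 - √(-78 - 37)/9 = 8040 - I*√115/9 ≈ 8040.0 - 1.1915*I)
99191/v = 99191/(8040 - I*√115/9)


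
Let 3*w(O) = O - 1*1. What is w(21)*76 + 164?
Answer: 2012/3 ≈ 670.67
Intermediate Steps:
w(O) = -1/3 + O/3 (w(O) = (O - 1*1)/3 = (O - 1)/3 = (-1 + O)/3 = -1/3 + O/3)
w(21)*76 + 164 = (-1/3 + (1/3)*21)*76 + 164 = (-1/3 + 7)*76 + 164 = (20/3)*76 + 164 = 1520/3 + 164 = 2012/3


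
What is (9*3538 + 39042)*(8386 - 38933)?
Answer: -2165293548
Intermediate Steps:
(9*3538 + 39042)*(8386 - 38933) = (31842 + 39042)*(-30547) = 70884*(-30547) = -2165293548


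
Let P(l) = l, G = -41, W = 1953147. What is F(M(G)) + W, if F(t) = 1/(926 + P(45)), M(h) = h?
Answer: 1896505738/971 ≈ 1.9531e+6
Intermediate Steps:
F(t) = 1/971 (F(t) = 1/(926 + 45) = 1/971)
F(M(G)) + W = 1/971 + 1953147 = 1896505738/971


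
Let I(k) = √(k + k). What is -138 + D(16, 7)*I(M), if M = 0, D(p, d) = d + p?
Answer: -138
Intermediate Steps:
I(k) = √2*√k (I(k) = √(2*k) = √2*√k)
-138 + D(16, 7)*I(M) = -138 + (7 + 16)*(√2*√0) = -138 + 23*(√2*0) = -138 + 23*0 = -138 + 0 = -138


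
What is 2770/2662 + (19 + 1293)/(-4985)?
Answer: 5157953/6635035 ≈ 0.77738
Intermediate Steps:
2770/2662 + (19 + 1293)/(-4985) = 2770*(1/2662) + 1312*(-1/4985) = 1385/1331 - 1312/4985 = 5157953/6635035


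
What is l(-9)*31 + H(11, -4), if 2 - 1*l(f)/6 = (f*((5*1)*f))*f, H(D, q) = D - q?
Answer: 678357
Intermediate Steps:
l(f) = 12 - 30*f³ (l(f) = 12 - 6*f*((5*1)*f)*f = 12 - 6*f*(5*f)*f = 12 - 6*5*f²*f = 12 - 30*f³)
l(-9)*31 + H(11, -4) = (12 - 30*(-9)³)*31 + (11 - 1*(-4)) = (12 - 30*(-729))*31 + (11 + 4) = (12 + 21870)*31 + 15 = 21882*31 + 15 = 678342 + 15 = 678357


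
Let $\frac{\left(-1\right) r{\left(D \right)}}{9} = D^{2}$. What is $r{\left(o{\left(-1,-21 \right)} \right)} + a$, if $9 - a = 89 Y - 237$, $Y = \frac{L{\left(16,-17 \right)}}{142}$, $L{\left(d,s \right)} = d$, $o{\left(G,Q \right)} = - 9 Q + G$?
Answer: $- \frac{22568062}{71} \approx -3.1786 \cdot 10^{5}$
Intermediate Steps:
$o{\left(G,Q \right)} = G - 9 Q$
$Y = \frac{8}{71}$ ($Y = \frac{16}{142} = 16 \cdot \frac{1}{142} = \frac{8}{71} \approx 0.11268$)
$r{\left(D \right)} = - 9 D^{2}$
$a = \frac{16754}{71}$ ($a = 9 - \left(89 \cdot \frac{8}{71} - 237\right) = 9 - \left(\frac{712}{71} - 237\right) = 9 - - \frac{16115}{71} = 9 + \frac{16115}{71} = \frac{16754}{71} \approx 235.97$)
$r{\left(o{\left(-1,-21 \right)} \right)} + a = - 9 \left(-1 - -189\right)^{2} + \frac{16754}{71} = - 9 \left(-1 + 189\right)^{2} + \frac{16754}{71} = - 9 \cdot 188^{2} + \frac{16754}{71} = \left(-9\right) 35344 + \frac{16754}{71} = -318096 + \frac{16754}{71} = - \frac{22568062}{71}$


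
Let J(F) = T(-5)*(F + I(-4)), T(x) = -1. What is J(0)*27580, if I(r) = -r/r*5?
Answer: 137900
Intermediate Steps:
I(r) = -5
J(F) = 5 - F (J(F) = -(F - 5) = -(-5 + F) = 5 - F)
J(0)*27580 = (5 - 1*0)*27580 = (5 + 0)*27580 = 5*27580 = 137900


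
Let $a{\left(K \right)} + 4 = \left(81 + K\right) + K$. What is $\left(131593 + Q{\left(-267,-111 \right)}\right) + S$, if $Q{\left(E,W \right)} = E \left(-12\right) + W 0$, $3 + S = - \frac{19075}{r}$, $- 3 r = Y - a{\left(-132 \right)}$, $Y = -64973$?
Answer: $\frac{8732706859}{64786} \approx 1.3479 \cdot 10^{5}$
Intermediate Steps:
$a{\left(K \right)} = 77 + 2 K$ ($a{\left(K \right)} = -4 + \left(\left(81 + K\right) + K\right) = -4 + \left(81 + 2 K\right) = 77 + 2 K$)
$r = \frac{64786}{3}$ ($r = - \frac{-64973 - \left(77 + 2 \left(-132\right)\right)}{3} = - \frac{-64973 - \left(77 - 264\right)}{3} = - \frac{-64973 - -187}{3} = - \frac{-64973 + 187}{3} = \left(- \frac{1}{3}\right) \left(-64786\right) = \frac{64786}{3} \approx 21595.0$)
$S = - \frac{251583}{64786}$ ($S = -3 - \frac{19075}{\frac{64786}{3}} = -3 - \frac{57225}{64786} = - \frac{251583}{64786} \approx -3.8833$)
$Q{\left(E,W \right)} = - 12 E$ ($Q{\left(E,W \right)} = - 12 E + 0 = - 12 E$)
$\left(131593 + Q{\left(-267,-111 \right)}\right) + S = \left(131593 - -3204\right) - \frac{251583}{64786} = \left(131593 + 3204\right) - \frac{251583}{64786} = 134797 - \frac{251583}{64786} = \frac{8732706859}{64786}$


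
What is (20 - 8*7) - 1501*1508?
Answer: -2263544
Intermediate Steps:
(20 - 8*7) - 1501*1508 = (20 - 56) - 2263508 = -36 - 2263508 = -2263544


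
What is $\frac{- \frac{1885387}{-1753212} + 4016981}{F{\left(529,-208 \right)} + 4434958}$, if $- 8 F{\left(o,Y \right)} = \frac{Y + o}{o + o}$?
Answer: $\frac{14902186413407644}{16452791933367873} \approx 0.90575$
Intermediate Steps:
$F{\left(o,Y \right)} = - \frac{Y + o}{16 o}$ ($F{\left(o,Y \right)} = - \frac{\left(Y + o\right) \frac{1}{o + o}}{8} = - \frac{\left(Y + o\right) \frac{1}{2 o}}{8} = - \frac{\frac{1}{2} \frac{1}{o} \left(Y + o\right)}{8} = - \frac{Y + o}{16 o}$)
$\frac{- \frac{1885387}{-1753212} + 4016981}{F{\left(529,-208 \right)} + 4434958} = \frac{- \frac{1885387}{-1753212} + 4016981}{\frac{\left(-1\right) \left(-208\right) - 529}{16 \cdot 529} + 4434958} = \frac{\left(-1885387\right) \left(- \frac{1}{1753212}\right) + 4016981}{\frac{1}{16} \cdot \frac{1}{529} \left(208 - 529\right) + 4434958} = \frac{\frac{1885387}{1753212} + 4016981}{\frac{1}{16} \cdot \frac{1}{529} \left(-321\right) + 4434958} = \frac{7042621178359}{1753212 \left(- \frac{321}{8464} + 4434958\right)} = \frac{7042621178359}{1753212 \cdot \frac{37537484191}{8464}} = \frac{7042621178359}{1753212} \cdot \frac{8464}{37537484191} = \frac{14902186413407644}{16452791933367873}$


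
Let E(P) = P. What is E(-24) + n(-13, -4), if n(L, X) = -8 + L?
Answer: -45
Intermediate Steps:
E(-24) + n(-13, -4) = -24 + (-8 - 13) = -24 - 21 = -45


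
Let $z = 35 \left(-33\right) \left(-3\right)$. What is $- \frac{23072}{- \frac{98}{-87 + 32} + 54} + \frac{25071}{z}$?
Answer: $- \frac{360002381}{885885} \approx -406.38$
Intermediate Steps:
$z = 3465$ ($z = \left(-1155\right) \left(-3\right) = 3465$)
$- \frac{23072}{- \frac{98}{-87 + 32} + 54} + \frac{25071}{z} = - \frac{23072}{- \frac{98}{-87 + 32} + 54} + \frac{25071}{3465} = - \frac{23072}{- \frac{98}{-55} + 54} + 25071 \cdot \frac{1}{3465} = - \frac{23072}{\left(-98\right) \left(- \frac{1}{55}\right) + 54} + \frac{8357}{1155} = - \frac{23072}{\frac{98}{55} + 54} + \frac{8357}{1155} = - \frac{23072}{\frac{3068}{55}} + \frac{8357}{1155} = \left(-23072\right) \frac{55}{3068} + \frac{8357}{1155} = - \frac{317240}{767} + \frac{8357}{1155} = - \frac{360002381}{885885}$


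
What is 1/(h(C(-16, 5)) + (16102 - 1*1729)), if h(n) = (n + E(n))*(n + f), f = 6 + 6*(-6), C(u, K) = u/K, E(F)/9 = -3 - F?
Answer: 25/360487 ≈ 6.9351e-5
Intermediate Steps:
E(F) = -27 - 9*F (E(F) = 9*(-3 - F) = -27 - 9*F)
f = -30 (f = 6 - 36 = -30)
h(n) = (-30 + n)*(-27 - 8*n) (h(n) = (n + (-27 - 9*n))*(n - 30) = (-27 - 8*n)*(-30 + n) = (-30 + n)*(-27 - 8*n))
1/(h(C(-16, 5)) + (16102 - 1*1729)) = 1/((810 - 8*(-16/5)² + 213*(-16/5)) + (16102 - 1*1729)) = 1/((810 - 8*(-16*⅕)² + 213*(-16*⅕)) + (16102 - 1729)) = 1/((810 - 8*(-16/5)² + 213*(-16/5)) + 14373) = 1/((810 - 8*256/25 - 3408/5) + 14373) = 1/((810 - 2048/25 - 3408/5) + 14373) = 1/(1162/25 + 14373) = 1/(360487/25) = 25/360487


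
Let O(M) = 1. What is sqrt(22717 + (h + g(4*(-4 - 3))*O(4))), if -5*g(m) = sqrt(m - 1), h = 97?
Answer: sqrt(570350 - 5*I*sqrt(29))/5 ≈ 151.04 - 0.0035653*I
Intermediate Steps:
g(m) = -sqrt(-1 + m)/5 (g(m) = -sqrt(m - 1)/5 = -sqrt(-1 + m)/5)
sqrt(22717 + (h + g(4*(-4 - 3))*O(4))) = sqrt(22717 + (97 - sqrt(-1 + 4*(-4 - 3))/5*1)) = sqrt(22717 + (97 - sqrt(-1 + 4*(-7))/5*1)) = sqrt(22717 + (97 - sqrt(-1 - 28)/5*1)) = sqrt(22717 + (97 - I*sqrt(29)/5*1)) = sqrt(22717 + (97 - I*sqrt(29)/5)) = sqrt(22814 - I*sqrt(29)/5)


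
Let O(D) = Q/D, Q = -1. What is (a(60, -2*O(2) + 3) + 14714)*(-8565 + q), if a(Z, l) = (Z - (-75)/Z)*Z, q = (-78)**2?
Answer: -45623109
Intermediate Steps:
q = 6084
O(D) = -1/D
a(Z, l) = Z*(Z + 75/Z) (a(Z, l) = (Z + 75/Z)*Z = Z*(Z + 75/Z))
(a(60, -2*O(2) + 3) + 14714)*(-8565 + q) = ((75 + 60**2) + 14714)*(-8565 + 6084) = ((75 + 3600) + 14714)*(-2481) = (3675 + 14714)*(-2481) = 18389*(-2481) = -45623109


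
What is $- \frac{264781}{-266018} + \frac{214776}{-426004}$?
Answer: $\frac{13915870789}{28331183018} \approx 0.49119$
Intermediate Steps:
$- \frac{264781}{-266018} + \frac{214776}{-426004} = \left(-264781\right) \left(- \frac{1}{266018}\right) + 214776 \left(- \frac{1}{426004}\right) = \frac{264781}{266018} - \frac{53694}{106501} = \frac{13915870789}{28331183018}$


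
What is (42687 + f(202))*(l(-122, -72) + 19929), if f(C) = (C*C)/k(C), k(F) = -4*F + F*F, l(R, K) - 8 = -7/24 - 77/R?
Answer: 61676467676105/72468 ≈ 8.5109e+8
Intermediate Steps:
l(R, K) = 185/24 - 77/R (l(R, K) = 8 + (-7/24 - 77/R) = 185/24 - 77/R)
k(F) = F**2 - 4*F (k(F) = -4*F + F**2 = F**2 - 4*F)
f(C) = C/(-4 + C) (f(C) = (C*C)/((C*(-4 + C))) = C**2*(1/(C*(-4 + C))) = C/(-4 + C))
(42687 + f(202))*(l(-122, -72) + 19929) = (42687 + 202/(-4 + 202))*((185/24 - 77/(-122)) + 19929) = (42687 + 202/198)*((185/24 - 77*(-1/122)) + 19929) = (42687 + 202*(1/198))*((185/24 + 77/122) + 19929) = (42687 + 101/99)*(12209/1464 + 19929) = (4226114/99)*(29188265/1464) = 61676467676105/72468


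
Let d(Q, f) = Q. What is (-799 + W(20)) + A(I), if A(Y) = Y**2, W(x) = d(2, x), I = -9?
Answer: -716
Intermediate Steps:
W(x) = 2
(-799 + W(20)) + A(I) = (-799 + 2) + (-9)**2 = -797 + 81 = -716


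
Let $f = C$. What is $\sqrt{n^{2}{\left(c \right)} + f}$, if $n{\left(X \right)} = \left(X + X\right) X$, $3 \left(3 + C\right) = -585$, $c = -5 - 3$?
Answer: $\sqrt{16186} \approx 127.22$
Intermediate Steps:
$c = -8$ ($c = -5 - 3 = -8$)
$C = -198$ ($C = -3 + \frac{1}{3} \left(-585\right) = -3 - 195 = -198$)
$f = -198$
$n{\left(X \right)} = 2 X^{2}$ ($n{\left(X \right)} = 2 X X = 2 X^{2}$)
$\sqrt{n^{2}{\left(c \right)} + f} = \sqrt{\left(2 \left(-8\right)^{2}\right)^{2} - 198} = \sqrt{\left(2 \cdot 64\right)^{2} - 198} = \sqrt{128^{2} - 198} = \sqrt{16384 - 198} = \sqrt{16186}$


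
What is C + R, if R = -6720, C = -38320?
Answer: -45040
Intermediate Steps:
C + R = -38320 - 6720 = -45040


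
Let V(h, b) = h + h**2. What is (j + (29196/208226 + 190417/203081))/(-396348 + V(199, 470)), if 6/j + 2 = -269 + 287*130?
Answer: -844225726916719/279223207468212133916 ≈ -3.0235e-6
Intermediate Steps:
j = 6/37039 (j = 6/(-2 + (-269 + 287*130)) = 6/(-2 + (-269 + 37310)) = 6/(-2 + 37041) = 6/37039 ≈ 0.00016199)
(j + (29196/208226 + 190417/203081))/(-396348 + V(199, 470)) = (6/37039 + (29196/208226 + 190417/203081))/(-396348 + 199*(1 + 199)) = (6/37039 + (29196*(1/208226) + 190417*(1/203081)))/(-396348 + 199*200) = (6/37039 + (14598/104113 + 190417/203081))/(-396348 + 39800) = (6/37039 + 22789461559/21143372153)/(-356548) = (844225726916719/783129361174967)*(-1/356548) = -844225726916719/279223207468212133916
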